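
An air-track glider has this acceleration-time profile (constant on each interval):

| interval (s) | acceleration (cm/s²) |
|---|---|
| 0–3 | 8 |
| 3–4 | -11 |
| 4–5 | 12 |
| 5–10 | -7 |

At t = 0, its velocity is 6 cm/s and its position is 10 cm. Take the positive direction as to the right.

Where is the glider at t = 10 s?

181 cm

On each constant-a segment, Δv = aΔt and Δx = v₀Δt + ½aΔt²; chain segment to segment.
0–3 s: v starts 6 cm/s; Δx = 6·3 + ½·8·3² = 54 cm; v ends 30 cm/s.
3–4 s: v starts 30 cm/s; Δx = 30·1 + ½·-11·1² = 24.5 cm; v ends 19 cm/s.
4–5 s: v starts 19 cm/s; Δx = 19·1 + ½·12·1² = 25 cm; v ends 31 cm/s.
5–10 s: v starts 31 cm/s; Δx = 31·5 + ½·-7·5² = 67.5 cm; v ends -4 cm/s.
x(10) = 10 + Σ Δx = 181 cm.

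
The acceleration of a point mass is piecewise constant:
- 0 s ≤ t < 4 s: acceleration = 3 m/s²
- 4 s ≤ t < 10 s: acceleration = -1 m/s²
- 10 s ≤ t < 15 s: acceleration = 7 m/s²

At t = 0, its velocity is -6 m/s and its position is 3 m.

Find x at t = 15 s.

108.5 m

On each constant-a segment, Δv = aΔt and Δx = v₀Δt + ½aΔt²; chain segment to segment.
0–4 s: v starts -6 m/s; Δx = -6·4 + ½·3·4² = 0 m; v ends 6 m/s.
4–10 s: v starts 6 m/s; Δx = 6·6 + ½·-1·6² = 18 m; v ends 0 m/s.
10–15 s: v starts 0 m/s; Δx = 0·5 + ½·7·5² = 87.5 m; v ends 35 m/s.
x(15) = 3 + Σ Δx = 108.5 m.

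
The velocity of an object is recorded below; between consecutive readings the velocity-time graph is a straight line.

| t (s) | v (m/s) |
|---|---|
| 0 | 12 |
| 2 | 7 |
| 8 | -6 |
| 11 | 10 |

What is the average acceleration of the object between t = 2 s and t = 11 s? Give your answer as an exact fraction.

Average acceleration = Δv/Δt = (10 − 7)/(11 − 2) = 1/3 m/s².

1/3 m/s²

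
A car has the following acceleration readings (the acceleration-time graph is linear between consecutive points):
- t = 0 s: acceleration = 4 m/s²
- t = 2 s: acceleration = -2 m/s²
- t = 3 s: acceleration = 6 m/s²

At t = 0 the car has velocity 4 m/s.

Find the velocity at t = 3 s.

Δv equals the area under the a-t graph; then v = v₀ + Δv.
0–2 s: ½(4 + -2)(2) = 2 m/s
2–3 s: ½(-2 + 6)(1) = 2 m/s
Δv = 4 m/s, so v(3) = 4 + (4) = 8 m/s.

8 m/s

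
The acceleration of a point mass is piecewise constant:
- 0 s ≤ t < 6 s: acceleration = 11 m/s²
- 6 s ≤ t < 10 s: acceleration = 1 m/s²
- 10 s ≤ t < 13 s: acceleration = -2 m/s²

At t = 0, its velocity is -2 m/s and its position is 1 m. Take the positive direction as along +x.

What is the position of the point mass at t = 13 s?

646 m

On each constant-a segment, Δv = aΔt and Δx = v₀Δt + ½aΔt²; chain segment to segment.
0–6 s: v starts -2 m/s; Δx = -2·6 + ½·11·6² = 186 m; v ends 64 m/s.
6–10 s: v starts 64 m/s; Δx = 64·4 + ½·1·4² = 264 m; v ends 68 m/s.
10–13 s: v starts 68 m/s; Δx = 68·3 + ½·-2·3² = 195 m; v ends 62 m/s.
x(13) = 1 + Σ Δx = 646 m.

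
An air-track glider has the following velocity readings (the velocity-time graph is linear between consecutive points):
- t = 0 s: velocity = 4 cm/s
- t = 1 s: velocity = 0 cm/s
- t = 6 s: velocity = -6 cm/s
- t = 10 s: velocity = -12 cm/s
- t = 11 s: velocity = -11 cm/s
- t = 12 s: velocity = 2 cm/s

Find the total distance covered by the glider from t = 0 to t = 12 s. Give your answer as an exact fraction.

Distance (not displacement) is the total path length: add the absolute areas under v-t.
0–1 s: |½(4 + 0)(1)| = 2 cm
1–6 s: |½(0 + -6)(5)| = 15 cm
6–10 s: |½(-6 + -12)(4)| = 36 cm
10–11 s: |½(-12 + -11)(1)| = 11.5 cm
11–12 s: v = 0 at t = 154/13 s; triangle areas 121/26 + 2/13 = 125/26 cm
Total distance = 901/13 cm

901/13 cm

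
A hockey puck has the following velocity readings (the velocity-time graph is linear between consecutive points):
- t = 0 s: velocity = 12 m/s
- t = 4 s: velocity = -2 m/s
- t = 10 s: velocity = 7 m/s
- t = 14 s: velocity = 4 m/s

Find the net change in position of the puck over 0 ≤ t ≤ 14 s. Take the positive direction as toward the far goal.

Net displacement equals the area under the velocity-time graph (areas below the axis count negative).
0–4 s: ½(12 + -2)(4) = 20 m
4–10 s: ½(-2 + 7)(6) = 15 m
10–14 s: ½(7 + 4)(4) = 22 m
Net displacement = 57 m

57 m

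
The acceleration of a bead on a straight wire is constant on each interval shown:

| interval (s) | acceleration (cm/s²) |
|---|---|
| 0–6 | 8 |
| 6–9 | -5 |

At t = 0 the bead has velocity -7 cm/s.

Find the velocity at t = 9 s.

Δv equals the area under the a-t graph; then v = v₀ + Δv.
0–6 s: 8 × 6 = 48 cm/s
6–9 s: -5 × 3 = -15 cm/s
Δv = 33 cm/s, so v(9) = -7 + (33) = 26 cm/s.

26 cm/s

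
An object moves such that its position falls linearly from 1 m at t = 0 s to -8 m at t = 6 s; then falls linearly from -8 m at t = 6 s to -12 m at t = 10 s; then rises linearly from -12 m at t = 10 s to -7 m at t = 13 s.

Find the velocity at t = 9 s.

Velocity is the slope of the x-t graph on 6–10 s: (-12 − -8)/(10 − 6) = -1 m/s.

-1 m/s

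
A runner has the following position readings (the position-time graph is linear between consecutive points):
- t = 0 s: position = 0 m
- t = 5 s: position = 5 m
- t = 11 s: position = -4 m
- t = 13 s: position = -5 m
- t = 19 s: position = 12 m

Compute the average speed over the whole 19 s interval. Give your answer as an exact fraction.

Average speed = (total path length)/(elapsed time); on a piecewise-linear x-t graph the path length is Σ|Δx|.
0–5 s: |Δx| = |5 − 0| = 5 m
5–11 s: |Δx| = |-4 − 5| = 9 m
11–13 s: |Δx| = |-5 − -4| = 1 m
13–19 s: |Δx| = |12 − -5| = 17 m
Total path = 32 m; average speed = 32/19 = 32/19 m/s.

32/19 m/s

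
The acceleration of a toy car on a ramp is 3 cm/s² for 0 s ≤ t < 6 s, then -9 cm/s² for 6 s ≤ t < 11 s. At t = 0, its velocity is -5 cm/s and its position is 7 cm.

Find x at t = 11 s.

-16.5 cm

On each constant-a segment, Δv = aΔt and Δx = v₀Δt + ½aΔt²; chain segment to segment.
0–6 s: v starts -5 cm/s; Δx = -5·6 + ½·3·6² = 24 cm; v ends 13 cm/s.
6–11 s: v starts 13 cm/s; Δx = 13·5 + ½·-9·5² = -47.5 cm; v ends -32 cm/s.
x(11) = 7 + Σ Δx = -16.5 cm.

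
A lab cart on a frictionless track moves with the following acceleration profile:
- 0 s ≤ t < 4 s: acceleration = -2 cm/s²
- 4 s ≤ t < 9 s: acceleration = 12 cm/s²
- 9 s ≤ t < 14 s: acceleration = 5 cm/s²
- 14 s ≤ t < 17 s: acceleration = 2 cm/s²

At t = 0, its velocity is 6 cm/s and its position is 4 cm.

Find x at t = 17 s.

762.5 cm

On each constant-a segment, Δv = aΔt and Δx = v₀Δt + ½aΔt²; chain segment to segment.
0–4 s: v starts 6 cm/s; Δx = 6·4 + ½·-2·4² = 8 cm; v ends -2 cm/s.
4–9 s: v starts -2 cm/s; Δx = -2·5 + ½·12·5² = 140 cm; v ends 58 cm/s.
9–14 s: v starts 58 cm/s; Δx = 58·5 + ½·5·5² = 352.5 cm; v ends 83 cm/s.
14–17 s: v starts 83 cm/s; Δx = 83·3 + ½·2·3² = 258 cm; v ends 89 cm/s.
x(17) = 4 + Σ Δx = 762.5 cm.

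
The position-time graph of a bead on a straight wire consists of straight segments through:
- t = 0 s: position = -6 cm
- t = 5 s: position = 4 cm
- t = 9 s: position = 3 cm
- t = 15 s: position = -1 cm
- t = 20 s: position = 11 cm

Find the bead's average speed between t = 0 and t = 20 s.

1.35 cm/s

Average speed = (total path length)/(elapsed time); on a piecewise-linear x-t graph the path length is Σ|Δx|.
0–5 s: |Δx| = |4 − -6| = 10 cm
5–9 s: |Δx| = |3 − 4| = 1 cm
9–15 s: |Δx| = |-1 − 3| = 4 cm
15–20 s: |Δx| = |11 − -1| = 12 cm
Total path = 27 cm; average speed = 27/20 = 1.35 cm/s.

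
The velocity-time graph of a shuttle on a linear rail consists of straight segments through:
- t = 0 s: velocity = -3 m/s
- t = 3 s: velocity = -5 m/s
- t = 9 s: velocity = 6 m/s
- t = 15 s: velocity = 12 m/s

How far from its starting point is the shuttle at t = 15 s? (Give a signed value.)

Displacement is the signed area under the v-t curve.
0–3 s: ½(-3 + -5)(3) = -12 m
3–9 s: ½(-5 + 6)(6) = 3 m
9–15 s: ½(6 + 12)(6) = 54 m
Net displacement = 45 m

45 m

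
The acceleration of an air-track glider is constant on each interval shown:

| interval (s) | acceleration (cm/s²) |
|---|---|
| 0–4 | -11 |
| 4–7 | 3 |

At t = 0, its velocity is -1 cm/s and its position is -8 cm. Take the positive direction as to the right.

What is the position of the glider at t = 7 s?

-221.5 cm

On each constant-a segment, Δv = aΔt and Δx = v₀Δt + ½aΔt²; chain segment to segment.
0–4 s: v starts -1 cm/s; Δx = -1·4 + ½·-11·4² = -92 cm; v ends -45 cm/s.
4–7 s: v starts -45 cm/s; Δx = -45·3 + ½·3·3² = -121.5 cm; v ends -36 cm/s.
x(7) = -8 + Σ Δx = -221.5 cm.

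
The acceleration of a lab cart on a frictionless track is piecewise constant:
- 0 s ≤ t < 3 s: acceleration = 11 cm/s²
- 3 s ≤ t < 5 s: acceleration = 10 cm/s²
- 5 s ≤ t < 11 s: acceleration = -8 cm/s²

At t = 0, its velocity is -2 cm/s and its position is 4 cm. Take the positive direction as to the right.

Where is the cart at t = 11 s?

On each constant-a segment, Δv = aΔt and Δx = v₀Δt + ½aΔt²; chain segment to segment.
0–3 s: v starts -2 cm/s; Δx = -2·3 + ½·11·3² = 43.5 cm; v ends 31 cm/s.
3–5 s: v starts 31 cm/s; Δx = 31·2 + ½·10·2² = 82 cm; v ends 51 cm/s.
5–11 s: v starts 51 cm/s; Δx = 51·6 + ½·-8·6² = 162 cm; v ends 3 cm/s.
x(11) = 4 + Σ Δx = 291.5 cm.

291.5 cm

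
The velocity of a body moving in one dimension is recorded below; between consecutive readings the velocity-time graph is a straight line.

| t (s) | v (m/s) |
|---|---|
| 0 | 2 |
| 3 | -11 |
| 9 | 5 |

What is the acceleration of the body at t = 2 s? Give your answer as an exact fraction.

-13/3 m/s²

Acceleration is the slope of the v-t graph on 0–3 s: (-11 − 2)/(3 − 0) = -13/3 m/s².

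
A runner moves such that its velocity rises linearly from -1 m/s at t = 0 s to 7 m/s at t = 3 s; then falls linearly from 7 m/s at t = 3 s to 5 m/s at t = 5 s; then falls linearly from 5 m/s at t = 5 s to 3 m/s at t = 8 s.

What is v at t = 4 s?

6 m/s

On 3–5 s the graph is linear from 7 to 5 m/s: v(4) = 7 + (5 − 7)·(4 − 3)/(5 − 3) = 6 m/s.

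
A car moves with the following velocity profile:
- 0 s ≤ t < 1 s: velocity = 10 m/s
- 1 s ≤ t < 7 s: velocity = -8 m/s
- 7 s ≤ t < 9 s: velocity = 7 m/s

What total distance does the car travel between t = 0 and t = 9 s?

Total distance travelled is ∫|v| dt — sum the magnitudes of each area piece.
0–1 s: |10| × 1 = 10 m
1–7 s: |-8| × 6 = 48 m
7–9 s: |7| × 2 = 14 m
Total distance = 72 m

72 m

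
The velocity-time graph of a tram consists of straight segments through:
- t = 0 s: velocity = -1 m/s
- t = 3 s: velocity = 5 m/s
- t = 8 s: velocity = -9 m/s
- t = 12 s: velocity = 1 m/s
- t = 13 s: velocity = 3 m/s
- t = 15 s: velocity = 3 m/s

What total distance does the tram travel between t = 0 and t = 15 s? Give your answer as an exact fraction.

Distance (not displacement) is the total path length: add the absolute areas under v-t.
0–3 s: v = 0 at t = 0.5 s; triangle areas 0.25 + 6.25 = 6.5 m
3–8 s: v = 0 at t = 67/14 s; triangle areas 125/28 + 405/28 = 265/14 m
8–12 s: v = 0 at t = 11.6 s; triangle areas 16.2 + 0.2 = 16.4 m
12–13 s: |½(1 + 3)(1)| = 2 m
13–15 s: |3| × 2 = 6 m
Total distance = 1744/35 m

1744/35 m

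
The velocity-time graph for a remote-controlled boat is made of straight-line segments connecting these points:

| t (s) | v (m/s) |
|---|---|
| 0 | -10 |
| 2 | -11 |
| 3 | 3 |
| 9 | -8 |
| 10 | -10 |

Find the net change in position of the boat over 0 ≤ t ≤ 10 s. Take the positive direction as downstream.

Net displacement equals the area under the velocity-time graph (areas below the axis count negative).
0–2 s: ½(-10 + -11)(2) = -21 m
2–3 s: ½(-11 + 3)(1) = -4 m
3–9 s: ½(3 + -8)(6) = -15 m
9–10 s: ½(-8 + -10)(1) = -9 m
Net displacement = -49 m

-49 m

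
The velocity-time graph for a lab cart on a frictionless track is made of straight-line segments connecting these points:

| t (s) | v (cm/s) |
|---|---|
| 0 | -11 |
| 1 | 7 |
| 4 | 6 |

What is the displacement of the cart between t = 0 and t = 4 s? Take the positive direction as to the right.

Displacement is the signed area under the v-t curve.
0–1 s: ½(-11 + 7)(1) = -2 cm
1–4 s: ½(7 + 6)(3) = 19.5 cm
Net displacement = 17.5 cm

17.5 cm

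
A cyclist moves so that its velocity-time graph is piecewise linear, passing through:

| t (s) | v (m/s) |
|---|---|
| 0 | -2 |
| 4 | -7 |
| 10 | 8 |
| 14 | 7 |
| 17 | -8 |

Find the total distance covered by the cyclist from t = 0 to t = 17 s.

81.9 m

Total distance travelled is ∫|v| dt — sum the magnitudes of each area piece.
0–4 s: |½(-2 + -7)(4)| = 18 m
4–10 s: v = 0 at t = 6.8 s; triangle areas 9.8 + 12.8 = 22.6 m
10–14 s: |½(8 + 7)(4)| = 30 m
14–17 s: v = 0 at t = 15.4 s; triangle areas 4.9 + 6.4 = 11.3 m
Total distance = 81.9 m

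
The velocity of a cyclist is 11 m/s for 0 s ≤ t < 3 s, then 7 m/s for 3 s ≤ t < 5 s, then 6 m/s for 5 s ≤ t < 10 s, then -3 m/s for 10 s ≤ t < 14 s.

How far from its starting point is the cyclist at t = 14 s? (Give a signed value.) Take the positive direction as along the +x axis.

Net displacement equals the area under the velocity-time graph (areas below the axis count negative).
0–3 s: 11 × 3 = 33 m
3–5 s: 7 × 2 = 14 m
5–10 s: 6 × 5 = 30 m
10–14 s: -3 × 4 = -12 m
Net displacement = 65 m

65 m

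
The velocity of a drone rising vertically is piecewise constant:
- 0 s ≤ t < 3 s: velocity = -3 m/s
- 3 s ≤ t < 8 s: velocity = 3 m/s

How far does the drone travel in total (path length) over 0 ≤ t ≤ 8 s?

24 m

Total distance travelled is ∫|v| dt — sum the magnitudes of each area piece.
0–3 s: |-3| × 3 = 9 m
3–8 s: |3| × 5 = 15 m
Total distance = 24 m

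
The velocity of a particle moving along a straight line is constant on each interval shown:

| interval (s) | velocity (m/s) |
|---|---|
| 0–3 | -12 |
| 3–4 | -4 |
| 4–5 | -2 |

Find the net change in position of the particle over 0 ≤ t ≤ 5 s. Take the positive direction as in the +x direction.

-42 m

Displacement is the signed area under the v-t curve.
0–3 s: -12 × 3 = -36 m
3–4 s: -4 × 1 = -4 m
4–5 s: -2 × 1 = -2 m
Net displacement = -42 m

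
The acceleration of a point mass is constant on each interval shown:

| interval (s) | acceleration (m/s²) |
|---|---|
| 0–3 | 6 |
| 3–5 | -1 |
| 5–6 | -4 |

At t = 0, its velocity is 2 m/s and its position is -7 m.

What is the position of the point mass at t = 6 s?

80 m

On each constant-a segment, Δv = aΔt and Δx = v₀Δt + ½aΔt²; chain segment to segment.
0–3 s: v starts 2 m/s; Δx = 2·3 + ½·6·3² = 33 m; v ends 20 m/s.
3–5 s: v starts 20 m/s; Δx = 20·2 + ½·-1·2² = 38 m; v ends 18 m/s.
5–6 s: v starts 18 m/s; Δx = 18·1 + ½·-4·1² = 16 m; v ends 14 m/s.
x(6) = -7 + Σ Δx = 80 m.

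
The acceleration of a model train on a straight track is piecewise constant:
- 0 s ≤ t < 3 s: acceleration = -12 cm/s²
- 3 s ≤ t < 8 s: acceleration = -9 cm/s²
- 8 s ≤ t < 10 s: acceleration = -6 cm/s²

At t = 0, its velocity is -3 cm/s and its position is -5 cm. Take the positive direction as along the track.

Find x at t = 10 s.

On each constant-a segment, Δv = aΔt and Δx = v₀Δt + ½aΔt²; chain segment to segment.
0–3 s: v starts -3 cm/s; Δx = -3·3 + ½·-12·3² = -63 cm; v ends -39 cm/s.
3–8 s: v starts -39 cm/s; Δx = -39·5 + ½·-9·5² = -307.5 cm; v ends -84 cm/s.
8–10 s: v starts -84 cm/s; Δx = -84·2 + ½·-6·2² = -180 cm; v ends -96 cm/s.
x(10) = -5 + Σ Δx = -555.5 cm.

-555.5 cm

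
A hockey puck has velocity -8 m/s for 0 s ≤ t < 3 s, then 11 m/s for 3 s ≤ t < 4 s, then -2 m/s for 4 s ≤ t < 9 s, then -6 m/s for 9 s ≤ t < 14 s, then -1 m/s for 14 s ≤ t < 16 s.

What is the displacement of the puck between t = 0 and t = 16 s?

Net displacement equals the area under the velocity-time graph (areas below the axis count negative).
0–3 s: -8 × 3 = -24 m
3–4 s: 11 × 1 = 11 m
4–9 s: -2 × 5 = -10 m
9–14 s: -6 × 5 = -30 m
14–16 s: -1 × 2 = -2 m
Net displacement = -55 m

-55 m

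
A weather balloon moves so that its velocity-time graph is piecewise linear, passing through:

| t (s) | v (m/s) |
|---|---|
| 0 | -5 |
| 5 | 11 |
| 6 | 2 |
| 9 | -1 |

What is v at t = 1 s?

On 0–5 s the graph is linear from -5 to 11 m/s: v(1) = -5 + (11 − -5)·(1 − 0)/(5 − 0) = -1.8 m/s.

-1.8 m/s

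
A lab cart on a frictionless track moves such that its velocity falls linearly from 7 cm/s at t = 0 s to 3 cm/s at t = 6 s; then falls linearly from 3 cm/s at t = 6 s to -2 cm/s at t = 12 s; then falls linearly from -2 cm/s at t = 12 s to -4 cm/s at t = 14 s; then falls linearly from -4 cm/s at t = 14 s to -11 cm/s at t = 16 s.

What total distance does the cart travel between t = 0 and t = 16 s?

58.8 cm

Distance (not displacement) is the total path length: add the absolute areas under v-t.
0–6 s: |½(7 + 3)(6)| = 30 cm
6–12 s: v = 0 at t = 9.6 s; triangle areas 5.4 + 2.4 = 7.8 cm
12–14 s: |½(-2 + -4)(2)| = 6 cm
14–16 s: |½(-4 + -11)(2)| = 15 cm
Total distance = 58.8 cm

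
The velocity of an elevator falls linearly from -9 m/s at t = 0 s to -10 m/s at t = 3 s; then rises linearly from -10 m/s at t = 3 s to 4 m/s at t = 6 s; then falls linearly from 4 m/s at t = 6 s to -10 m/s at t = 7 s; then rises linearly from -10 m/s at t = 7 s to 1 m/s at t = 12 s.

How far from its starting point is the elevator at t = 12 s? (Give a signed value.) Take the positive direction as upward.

Net displacement equals the area under the velocity-time graph (areas below the axis count negative).
0–3 s: ½(-9 + -10)(3) = -28.5 m
3–6 s: ½(-10 + 4)(3) = -9 m
6–7 s: ½(4 + -10)(1) = -3 m
7–12 s: ½(-10 + 1)(5) = -22.5 m
Net displacement = -63 m

-63 m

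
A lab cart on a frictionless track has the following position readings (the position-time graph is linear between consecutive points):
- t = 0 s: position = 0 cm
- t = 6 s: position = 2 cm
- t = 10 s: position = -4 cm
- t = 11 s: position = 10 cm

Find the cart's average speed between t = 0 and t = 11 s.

2 cm/s

Average speed = (total path length)/(elapsed time); on a piecewise-linear x-t graph the path length is Σ|Δx|.
0–6 s: |Δx| = |2 − 0| = 2 cm
6–10 s: |Δx| = |-4 − 2| = 6 cm
10–11 s: |Δx| = |10 − -4| = 14 cm
Total path = 22 cm; average speed = 22/11 = 2 cm/s.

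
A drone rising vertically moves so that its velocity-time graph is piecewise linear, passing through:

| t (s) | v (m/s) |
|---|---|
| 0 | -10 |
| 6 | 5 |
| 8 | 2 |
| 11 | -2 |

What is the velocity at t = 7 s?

3.5 m/s

On 6–8 s the graph is linear from 5 to 2 m/s: v(7) = 5 + (2 − 5)·(7 − 6)/(8 − 6) = 3.5 m/s.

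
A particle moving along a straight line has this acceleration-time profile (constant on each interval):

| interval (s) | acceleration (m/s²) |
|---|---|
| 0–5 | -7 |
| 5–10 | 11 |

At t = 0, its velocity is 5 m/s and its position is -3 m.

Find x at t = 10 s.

On each constant-a segment, Δv = aΔt and Δx = v₀Δt + ½aΔt²; chain segment to segment.
0–5 s: v starts 5 m/s; Δx = 5·5 + ½·-7·5² = -62.5 m; v ends -30 m/s.
5–10 s: v starts -30 m/s; Δx = -30·5 + ½·11·5² = -12.5 m; v ends 25 m/s.
x(10) = -3 + Σ Δx = -78 m.

-78 m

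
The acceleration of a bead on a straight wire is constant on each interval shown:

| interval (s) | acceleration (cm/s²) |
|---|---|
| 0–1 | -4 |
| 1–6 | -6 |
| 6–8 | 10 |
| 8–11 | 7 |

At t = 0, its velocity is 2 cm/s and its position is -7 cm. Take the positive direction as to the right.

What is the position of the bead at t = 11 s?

On each constant-a segment, Δv = aΔt and Δx = v₀Δt + ½aΔt²; chain segment to segment.
0–1 s: v starts 2 cm/s; Δx = 2·1 + ½·-4·1² = 0 cm; v ends -2 cm/s.
1–6 s: v starts -2 cm/s; Δx = -2·5 + ½·-6·5² = -85 cm; v ends -32 cm/s.
6–8 s: v starts -32 cm/s; Δx = -32·2 + ½·10·2² = -44 cm; v ends -12 cm/s.
8–11 s: v starts -12 cm/s; Δx = -12·3 + ½·7·3² = -4.5 cm; v ends 9 cm/s.
x(11) = -7 + Σ Δx = -140.5 cm.

-140.5 cm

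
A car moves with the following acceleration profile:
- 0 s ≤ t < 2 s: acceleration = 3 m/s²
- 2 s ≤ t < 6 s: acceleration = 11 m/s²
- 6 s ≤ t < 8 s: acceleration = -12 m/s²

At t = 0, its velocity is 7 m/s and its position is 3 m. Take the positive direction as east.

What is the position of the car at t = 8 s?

253 m

On each constant-a segment, Δv = aΔt and Δx = v₀Δt + ½aΔt²; chain segment to segment.
0–2 s: v starts 7 m/s; Δx = 7·2 + ½·3·2² = 20 m; v ends 13 m/s.
2–6 s: v starts 13 m/s; Δx = 13·4 + ½·11·4² = 140 m; v ends 57 m/s.
6–8 s: v starts 57 m/s; Δx = 57·2 + ½·-12·2² = 90 m; v ends 33 m/s.
x(8) = 3 + Σ Δx = 253 m.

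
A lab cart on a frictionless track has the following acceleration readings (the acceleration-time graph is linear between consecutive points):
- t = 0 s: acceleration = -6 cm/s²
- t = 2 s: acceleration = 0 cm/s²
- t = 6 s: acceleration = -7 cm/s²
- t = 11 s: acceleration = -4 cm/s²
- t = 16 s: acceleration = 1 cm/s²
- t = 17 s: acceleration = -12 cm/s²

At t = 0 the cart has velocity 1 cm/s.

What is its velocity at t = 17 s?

-59.5 cm/s

Δv equals the area under the a-t graph; then v = v₀ + Δv.
0–2 s: ½(-6 + 0)(2) = -6 cm/s
2–6 s: ½(0 + -7)(4) = -14 cm/s
6–11 s: ½(-7 + -4)(5) = -27.5 cm/s
11–16 s: ½(-4 + 1)(5) = -7.5 cm/s
16–17 s: ½(1 + -12)(1) = -5.5 cm/s
Δv = -60.5 cm/s, so v(17) = 1 + (-60.5) = -59.5 cm/s.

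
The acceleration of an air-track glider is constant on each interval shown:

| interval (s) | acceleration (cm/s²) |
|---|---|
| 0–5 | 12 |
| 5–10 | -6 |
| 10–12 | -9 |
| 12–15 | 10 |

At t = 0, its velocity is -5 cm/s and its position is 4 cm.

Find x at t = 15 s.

427 cm

On each constant-a segment, Δv = aΔt and Δx = v₀Δt + ½aΔt²; chain segment to segment.
0–5 s: v starts -5 cm/s; Δx = -5·5 + ½·12·5² = 125 cm; v ends 55 cm/s.
5–10 s: v starts 55 cm/s; Δx = 55·5 + ½·-6·5² = 200 cm; v ends 25 cm/s.
10–12 s: v starts 25 cm/s; Δx = 25·2 + ½·-9·2² = 32 cm; v ends 7 cm/s.
12–15 s: v starts 7 cm/s; Δx = 7·3 + ½·10·3² = 66 cm; v ends 37 cm/s.
x(15) = 4 + Σ Δx = 427 cm.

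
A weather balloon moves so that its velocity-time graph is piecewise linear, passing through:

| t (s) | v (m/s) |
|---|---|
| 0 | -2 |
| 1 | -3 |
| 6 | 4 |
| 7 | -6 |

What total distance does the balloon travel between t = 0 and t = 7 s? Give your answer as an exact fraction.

491/35 m

Total distance travelled is ∫|v| dt — sum the magnitudes of each area piece.
0–1 s: |½(-2 + -3)(1)| = 2.5 m
1–6 s: v = 0 at t = 22/7 s; triangle areas 45/14 + 40/7 = 125/14 m
6–7 s: v = 0 at t = 6.4 s; triangle areas 0.8 + 1.8 = 2.6 m
Total distance = 491/35 m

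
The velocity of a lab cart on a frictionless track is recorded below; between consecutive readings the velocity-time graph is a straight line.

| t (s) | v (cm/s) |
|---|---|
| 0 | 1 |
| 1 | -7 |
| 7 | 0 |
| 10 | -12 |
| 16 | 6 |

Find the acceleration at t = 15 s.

Acceleration is the slope of the v-t graph on 10–16 s: (6 − -12)/(16 − 10) = 3 cm/s².

3 cm/s²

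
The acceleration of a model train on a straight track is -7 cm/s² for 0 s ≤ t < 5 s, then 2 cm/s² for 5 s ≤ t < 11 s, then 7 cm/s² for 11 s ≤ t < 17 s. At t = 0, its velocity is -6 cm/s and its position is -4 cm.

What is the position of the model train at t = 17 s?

-379.5 cm

On each constant-a segment, Δv = aΔt and Δx = v₀Δt + ½aΔt²; chain segment to segment.
0–5 s: v starts -6 cm/s; Δx = -6·5 + ½·-7·5² = -117.5 cm; v ends -41 cm/s.
5–11 s: v starts -41 cm/s; Δx = -41·6 + ½·2·6² = -210 cm; v ends -29 cm/s.
11–17 s: v starts -29 cm/s; Δx = -29·6 + ½·7·6² = -48 cm; v ends 13 cm/s.
x(17) = -4 + Σ Δx = -379.5 cm.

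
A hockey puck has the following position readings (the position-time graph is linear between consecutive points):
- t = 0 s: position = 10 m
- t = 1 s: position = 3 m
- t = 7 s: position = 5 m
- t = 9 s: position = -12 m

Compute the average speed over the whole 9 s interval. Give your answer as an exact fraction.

26/9 m/s

Average speed = (total path length)/(elapsed time); on a piecewise-linear x-t graph the path length is Σ|Δx|.
0–1 s: |Δx| = |3 − 10| = 7 m
1–7 s: |Δx| = |5 − 3| = 2 m
7–9 s: |Δx| = |-12 − 5| = 17 m
Total path = 26 m; average speed = 26/9 = 26/9 m/s.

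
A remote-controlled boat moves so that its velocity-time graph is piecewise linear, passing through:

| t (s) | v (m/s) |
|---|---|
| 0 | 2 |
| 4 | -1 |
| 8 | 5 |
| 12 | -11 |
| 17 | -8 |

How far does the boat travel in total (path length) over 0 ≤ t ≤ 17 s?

77.75 m

Distance (not displacement) is the total path length: add the absolute areas under v-t.
0–4 s: v = 0 at t = 8/3 s; triangle areas 8/3 + 2/3 = 10/3 m
4–8 s: v = 0 at t = 14/3 s; triangle areas 1/3 + 25/3 = 26/3 m
8–12 s: v = 0 at t = 9.25 s; triangle areas 3.125 + 15.125 = 18.25 m
12–17 s: |½(-11 + -8)(5)| = 47.5 m
Total distance = 77.75 m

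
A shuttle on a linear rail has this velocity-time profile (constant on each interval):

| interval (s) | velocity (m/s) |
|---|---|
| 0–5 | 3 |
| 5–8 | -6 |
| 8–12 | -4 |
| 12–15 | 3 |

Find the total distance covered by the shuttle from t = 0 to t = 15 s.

58 m

Distance (not displacement) is the total path length: add the absolute areas under v-t.
0–5 s: |3| × 5 = 15 m
5–8 s: |-6| × 3 = 18 m
8–12 s: |-4| × 4 = 16 m
12–15 s: |3| × 3 = 9 m
Total distance = 58 m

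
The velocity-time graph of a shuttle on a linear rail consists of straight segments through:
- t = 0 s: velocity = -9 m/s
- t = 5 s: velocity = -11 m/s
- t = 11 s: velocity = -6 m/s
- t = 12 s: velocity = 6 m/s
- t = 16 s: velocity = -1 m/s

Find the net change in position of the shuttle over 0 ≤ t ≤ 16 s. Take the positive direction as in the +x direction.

Displacement is the signed area under the v-t curve.
0–5 s: ½(-9 + -11)(5) = -50 m
5–11 s: ½(-11 + -6)(6) = -51 m
11–12 s: ½(-6 + 6)(1) = 0 m
12–16 s: ½(6 + -1)(4) = 10 m
Net displacement = -91 m

-91 m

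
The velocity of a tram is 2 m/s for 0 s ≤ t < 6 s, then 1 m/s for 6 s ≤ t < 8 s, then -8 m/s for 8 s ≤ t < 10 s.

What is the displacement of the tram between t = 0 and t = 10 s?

-2 m

Displacement is the signed area under the v-t curve.
0–6 s: 2 × 6 = 12 m
6–8 s: 1 × 2 = 2 m
8–10 s: -8 × 2 = -16 m
Net displacement = -2 m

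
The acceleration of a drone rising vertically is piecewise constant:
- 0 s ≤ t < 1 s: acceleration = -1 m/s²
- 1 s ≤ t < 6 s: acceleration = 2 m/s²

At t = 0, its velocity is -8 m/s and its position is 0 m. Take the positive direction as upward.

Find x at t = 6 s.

-28.5 m

On each constant-a segment, Δv = aΔt and Δx = v₀Δt + ½aΔt²; chain segment to segment.
0–1 s: v starts -8 m/s; Δx = -8·1 + ½·-1·1² = -8.5 m; v ends -9 m/s.
1–6 s: v starts -9 m/s; Δx = -9·5 + ½·2·5² = -20 m; v ends 1 m/s.
x(6) = 0 + Σ Δx = -28.5 m.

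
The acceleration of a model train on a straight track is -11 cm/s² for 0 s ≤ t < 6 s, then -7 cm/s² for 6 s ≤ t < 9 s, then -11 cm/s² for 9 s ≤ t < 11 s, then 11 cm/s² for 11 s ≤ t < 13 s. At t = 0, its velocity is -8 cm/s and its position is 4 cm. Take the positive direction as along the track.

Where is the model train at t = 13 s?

On each constant-a segment, Δv = aΔt and Δx = v₀Δt + ½aΔt²; chain segment to segment.
0–6 s: v starts -8 cm/s; Δx = -8·6 + ½·-11·6² = -246 cm; v ends -74 cm/s.
6–9 s: v starts -74 cm/s; Δx = -74·3 + ½·-7·3² = -253.5 cm; v ends -95 cm/s.
9–11 s: v starts -95 cm/s; Δx = -95·2 + ½·-11·2² = -212 cm; v ends -117 cm/s.
11–13 s: v starts -117 cm/s; Δx = -117·2 + ½·11·2² = -212 cm; v ends -95 cm/s.
x(13) = 4 + Σ Δx = -919.5 cm.

-919.5 cm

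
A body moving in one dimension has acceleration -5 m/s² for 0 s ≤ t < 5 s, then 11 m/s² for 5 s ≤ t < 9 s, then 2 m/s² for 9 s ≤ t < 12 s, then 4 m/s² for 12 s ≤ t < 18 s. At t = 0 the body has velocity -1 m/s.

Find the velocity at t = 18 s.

48 m/s

Δv equals the area under the a-t graph; then v = v₀ + Δv.
0–5 s: -5 × 5 = -25 m/s
5–9 s: 11 × 4 = 44 m/s
9–12 s: 2 × 3 = 6 m/s
12–18 s: 4 × 6 = 24 m/s
Δv = 49 m/s, so v(18) = -1 + (49) = 48 m/s.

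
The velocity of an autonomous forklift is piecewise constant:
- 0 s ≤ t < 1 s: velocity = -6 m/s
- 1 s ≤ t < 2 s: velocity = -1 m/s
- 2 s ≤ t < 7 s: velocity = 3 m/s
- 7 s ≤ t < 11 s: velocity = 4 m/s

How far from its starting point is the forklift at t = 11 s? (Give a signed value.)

24 m

Net displacement equals the area under the velocity-time graph (areas below the axis count negative).
0–1 s: -6 × 1 = -6 m
1–2 s: -1 × 1 = -1 m
2–7 s: 3 × 5 = 15 m
7–11 s: 4 × 4 = 16 m
Net displacement = 24 m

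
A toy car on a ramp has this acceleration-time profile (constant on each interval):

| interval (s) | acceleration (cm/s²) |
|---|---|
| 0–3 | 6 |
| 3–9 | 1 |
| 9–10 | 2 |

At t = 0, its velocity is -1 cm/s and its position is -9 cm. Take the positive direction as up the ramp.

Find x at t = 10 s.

159 cm

On each constant-a segment, Δv = aΔt and Δx = v₀Δt + ½aΔt²; chain segment to segment.
0–3 s: v starts -1 cm/s; Δx = -1·3 + ½·6·3² = 24 cm; v ends 17 cm/s.
3–9 s: v starts 17 cm/s; Δx = 17·6 + ½·1·6² = 120 cm; v ends 23 cm/s.
9–10 s: v starts 23 cm/s; Δx = 23·1 + ½·2·1² = 24 cm; v ends 25 cm/s.
x(10) = -9 + Σ Δx = 159 cm.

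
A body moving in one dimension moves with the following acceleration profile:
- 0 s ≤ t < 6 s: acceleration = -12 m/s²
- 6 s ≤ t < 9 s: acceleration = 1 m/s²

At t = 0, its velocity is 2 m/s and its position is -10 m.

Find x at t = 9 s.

On each constant-a segment, Δv = aΔt and Δx = v₀Δt + ½aΔt²; chain segment to segment.
0–6 s: v starts 2 m/s; Δx = 2·6 + ½·-12·6² = -204 m; v ends -70 m/s.
6–9 s: v starts -70 m/s; Δx = -70·3 + ½·1·3² = -205.5 m; v ends -67 m/s.
x(9) = -10 + Σ Δx = -419.5 m.

-419.5 m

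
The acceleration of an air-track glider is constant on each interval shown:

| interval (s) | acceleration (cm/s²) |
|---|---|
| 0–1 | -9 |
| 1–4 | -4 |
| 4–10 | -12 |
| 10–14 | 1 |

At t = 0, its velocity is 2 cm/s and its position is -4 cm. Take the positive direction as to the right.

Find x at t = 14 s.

-731.5 cm

On each constant-a segment, Δv = aΔt and Δx = v₀Δt + ½aΔt²; chain segment to segment.
0–1 s: v starts 2 cm/s; Δx = 2·1 + ½·-9·1² = -2.5 cm; v ends -7 cm/s.
1–4 s: v starts -7 cm/s; Δx = -7·3 + ½·-4·3² = -39 cm; v ends -19 cm/s.
4–10 s: v starts -19 cm/s; Δx = -19·6 + ½·-12·6² = -330 cm; v ends -91 cm/s.
10–14 s: v starts -91 cm/s; Δx = -91·4 + ½·1·4² = -356 cm; v ends -87 cm/s.
x(14) = -4 + Σ Δx = -731.5 cm.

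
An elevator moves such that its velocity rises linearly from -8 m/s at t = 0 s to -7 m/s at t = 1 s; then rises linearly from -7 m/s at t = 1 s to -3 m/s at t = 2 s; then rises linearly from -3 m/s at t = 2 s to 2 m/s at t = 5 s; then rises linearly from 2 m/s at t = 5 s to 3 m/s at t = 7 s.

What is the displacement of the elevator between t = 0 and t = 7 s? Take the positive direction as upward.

-9 m

Displacement is the signed area under the v-t curve.
0–1 s: ½(-8 + -7)(1) = -7.5 m
1–2 s: ½(-7 + -3)(1) = -5 m
2–5 s: ½(-3 + 2)(3) = -1.5 m
5–7 s: ½(2 + 3)(2) = 5 m
Net displacement = -9 m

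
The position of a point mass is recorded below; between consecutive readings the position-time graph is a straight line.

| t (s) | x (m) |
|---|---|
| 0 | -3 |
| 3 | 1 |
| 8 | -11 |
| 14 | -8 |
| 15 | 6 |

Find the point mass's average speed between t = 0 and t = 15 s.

2.2 m/s

Average speed = (total path length)/(elapsed time); on a piecewise-linear x-t graph the path length is Σ|Δx|.
0–3 s: |Δx| = |1 − -3| = 4 m
3–8 s: |Δx| = |-11 − 1| = 12 m
8–14 s: |Δx| = |-8 − -11| = 3 m
14–15 s: |Δx| = |6 − -8| = 14 m
Total path = 33 m; average speed = 33/15 = 2.2 m/s.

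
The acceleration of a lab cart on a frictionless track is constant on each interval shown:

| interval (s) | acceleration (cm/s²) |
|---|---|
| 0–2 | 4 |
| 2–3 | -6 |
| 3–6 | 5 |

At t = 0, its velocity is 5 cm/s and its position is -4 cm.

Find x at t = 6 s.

On each constant-a segment, Δv = aΔt and Δx = v₀Δt + ½aΔt²; chain segment to segment.
0–2 s: v starts 5 cm/s; Δx = 5·2 + ½·4·2² = 18 cm; v ends 13 cm/s.
2–3 s: v starts 13 cm/s; Δx = 13·1 + ½·-6·1² = 10 cm; v ends 7 cm/s.
3–6 s: v starts 7 cm/s; Δx = 7·3 + ½·5·3² = 43.5 cm; v ends 22 cm/s.
x(6) = -4 + Σ Δx = 67.5 cm.

67.5 cm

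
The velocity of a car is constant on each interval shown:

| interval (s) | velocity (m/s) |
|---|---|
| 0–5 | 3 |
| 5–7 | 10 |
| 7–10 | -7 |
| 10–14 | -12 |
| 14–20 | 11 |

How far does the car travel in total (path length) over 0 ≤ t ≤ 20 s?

170 m

Total distance travelled is ∫|v| dt — sum the magnitudes of each area piece.
0–5 s: |3| × 5 = 15 m
5–7 s: |10| × 2 = 20 m
7–10 s: |-7| × 3 = 21 m
10–14 s: |-12| × 4 = 48 m
14–20 s: |11| × 6 = 66 m
Total distance = 170 m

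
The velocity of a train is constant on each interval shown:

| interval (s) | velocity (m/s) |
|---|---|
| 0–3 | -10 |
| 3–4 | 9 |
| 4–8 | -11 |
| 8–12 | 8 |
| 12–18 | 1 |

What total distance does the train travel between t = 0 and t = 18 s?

121 m

Total distance travelled is ∫|v| dt — sum the magnitudes of each area piece.
0–3 s: |-10| × 3 = 30 m
3–4 s: |9| × 1 = 9 m
4–8 s: |-11| × 4 = 44 m
8–12 s: |8| × 4 = 32 m
12–18 s: |1| × 6 = 6 m
Total distance = 121 m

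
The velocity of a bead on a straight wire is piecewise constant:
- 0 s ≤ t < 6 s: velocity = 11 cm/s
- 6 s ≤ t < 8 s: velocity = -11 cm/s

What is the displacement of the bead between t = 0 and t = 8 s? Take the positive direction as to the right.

Displacement is the signed area under the v-t curve.
0–6 s: 11 × 6 = 66 cm
6–8 s: -11 × 2 = -22 cm
Net displacement = 44 cm

44 cm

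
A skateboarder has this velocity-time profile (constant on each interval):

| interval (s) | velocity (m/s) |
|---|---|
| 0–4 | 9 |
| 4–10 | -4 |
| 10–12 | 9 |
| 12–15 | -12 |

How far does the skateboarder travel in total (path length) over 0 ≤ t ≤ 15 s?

114 m

Total distance travelled is ∫|v| dt — sum the magnitudes of each area piece.
0–4 s: |9| × 4 = 36 m
4–10 s: |-4| × 6 = 24 m
10–12 s: |9| × 2 = 18 m
12–15 s: |-12| × 3 = 36 m
Total distance = 114 m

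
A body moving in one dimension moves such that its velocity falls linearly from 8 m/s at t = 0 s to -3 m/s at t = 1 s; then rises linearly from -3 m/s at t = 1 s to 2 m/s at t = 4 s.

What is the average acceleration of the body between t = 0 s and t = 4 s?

-1.5 m/s²

Average acceleration = Δv/Δt = (2 − 8)/(4 − 0) = -1.5 m/s².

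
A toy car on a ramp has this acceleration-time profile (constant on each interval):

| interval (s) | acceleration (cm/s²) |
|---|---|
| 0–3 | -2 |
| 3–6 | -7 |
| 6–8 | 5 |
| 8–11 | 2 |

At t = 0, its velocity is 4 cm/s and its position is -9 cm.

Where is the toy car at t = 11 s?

-109.5 cm

On each constant-a segment, Δv = aΔt and Δx = v₀Δt + ½aΔt²; chain segment to segment.
0–3 s: v starts 4 cm/s; Δx = 4·3 + ½·-2·3² = 3 cm; v ends -2 cm/s.
3–6 s: v starts -2 cm/s; Δx = -2·3 + ½·-7·3² = -37.5 cm; v ends -23 cm/s.
6–8 s: v starts -23 cm/s; Δx = -23·2 + ½·5·2² = -36 cm; v ends -13 cm/s.
8–11 s: v starts -13 cm/s; Δx = -13·3 + ½·2·3² = -30 cm; v ends -7 cm/s.
x(11) = -9 + Σ Δx = -109.5 cm.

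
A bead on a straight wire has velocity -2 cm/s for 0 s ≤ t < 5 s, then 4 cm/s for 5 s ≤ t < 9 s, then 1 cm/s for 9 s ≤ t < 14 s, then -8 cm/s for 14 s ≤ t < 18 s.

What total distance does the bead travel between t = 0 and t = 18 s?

Distance (not displacement) is the total path length: add the absolute areas under v-t.
0–5 s: |-2| × 5 = 10 cm
5–9 s: |4| × 4 = 16 cm
9–14 s: |1| × 5 = 5 cm
14–18 s: |-8| × 4 = 32 cm
Total distance = 63 cm

63 cm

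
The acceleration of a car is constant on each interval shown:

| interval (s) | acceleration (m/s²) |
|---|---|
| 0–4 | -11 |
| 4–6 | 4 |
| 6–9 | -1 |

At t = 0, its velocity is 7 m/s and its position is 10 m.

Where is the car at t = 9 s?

-207.5 m

On each constant-a segment, Δv = aΔt and Δx = v₀Δt + ½aΔt²; chain segment to segment.
0–4 s: v starts 7 m/s; Δx = 7·4 + ½·-11·4² = -60 m; v ends -37 m/s.
4–6 s: v starts -37 m/s; Δx = -37·2 + ½·4·2² = -66 m; v ends -29 m/s.
6–9 s: v starts -29 m/s; Δx = -29·3 + ½·-1·3² = -91.5 m; v ends -32 m/s.
x(9) = 10 + Σ Δx = -207.5 m.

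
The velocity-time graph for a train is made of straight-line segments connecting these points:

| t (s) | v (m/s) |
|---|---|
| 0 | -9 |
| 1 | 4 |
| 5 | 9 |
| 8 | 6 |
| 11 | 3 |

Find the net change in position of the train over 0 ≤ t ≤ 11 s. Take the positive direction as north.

Displacement is the signed area under the v-t curve.
0–1 s: ½(-9 + 4)(1) = -2.5 m
1–5 s: ½(4 + 9)(4) = 26 m
5–8 s: ½(9 + 6)(3) = 22.5 m
8–11 s: ½(6 + 3)(3) = 13.5 m
Net displacement = 59.5 m

59.5 m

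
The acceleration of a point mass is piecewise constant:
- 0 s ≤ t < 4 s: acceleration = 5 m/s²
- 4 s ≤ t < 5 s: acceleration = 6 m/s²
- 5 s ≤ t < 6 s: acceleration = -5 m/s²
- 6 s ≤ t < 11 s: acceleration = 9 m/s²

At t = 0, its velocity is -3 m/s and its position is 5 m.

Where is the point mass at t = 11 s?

On each constant-a segment, Δv = aΔt and Δx = v₀Δt + ½aΔt²; chain segment to segment.
0–4 s: v starts -3 m/s; Δx = -3·4 + ½·5·4² = 28 m; v ends 17 m/s.
4–5 s: v starts 17 m/s; Δx = 17·1 + ½·6·1² = 20 m; v ends 23 m/s.
5–6 s: v starts 23 m/s; Δx = 23·1 + ½·-5·1² = 20.5 m; v ends 18 m/s.
6–11 s: v starts 18 m/s; Δx = 18·5 + ½·9·5² = 202.5 m; v ends 63 m/s.
x(11) = 5 + Σ Δx = 276 m.

276 m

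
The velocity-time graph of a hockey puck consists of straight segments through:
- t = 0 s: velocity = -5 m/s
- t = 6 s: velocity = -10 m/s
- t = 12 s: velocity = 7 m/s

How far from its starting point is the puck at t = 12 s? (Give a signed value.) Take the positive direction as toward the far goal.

-54 m

Displacement is the signed area under the v-t curve.
0–6 s: ½(-5 + -10)(6) = -45 m
6–12 s: ½(-10 + 7)(6) = -9 m
Net displacement = -54 m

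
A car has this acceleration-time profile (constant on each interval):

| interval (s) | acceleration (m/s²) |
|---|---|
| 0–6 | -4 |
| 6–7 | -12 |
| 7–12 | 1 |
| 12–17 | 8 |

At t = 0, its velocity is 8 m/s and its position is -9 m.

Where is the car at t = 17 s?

On each constant-a segment, Δv = aΔt and Δx = v₀Δt + ½aΔt²; chain segment to segment.
0–6 s: v starts 8 m/s; Δx = 8·6 + ½·-4·6² = -24 m; v ends -16 m/s.
6–7 s: v starts -16 m/s; Δx = -16·1 + ½·-12·1² = -22 m; v ends -28 m/s.
7–12 s: v starts -28 m/s; Δx = -28·5 + ½·1·5² = -127.5 m; v ends -23 m/s.
12–17 s: v starts -23 m/s; Δx = -23·5 + ½·8·5² = -15 m; v ends 17 m/s.
x(17) = -9 + Σ Δx = -197.5 m.

-197.5 m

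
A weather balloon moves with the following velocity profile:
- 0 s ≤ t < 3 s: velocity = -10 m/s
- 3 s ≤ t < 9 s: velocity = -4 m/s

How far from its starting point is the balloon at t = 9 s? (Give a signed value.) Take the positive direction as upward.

Displacement is the signed area under the v-t curve.
0–3 s: -10 × 3 = -30 m
3–9 s: -4 × 6 = -24 m
Net displacement = -54 m

-54 m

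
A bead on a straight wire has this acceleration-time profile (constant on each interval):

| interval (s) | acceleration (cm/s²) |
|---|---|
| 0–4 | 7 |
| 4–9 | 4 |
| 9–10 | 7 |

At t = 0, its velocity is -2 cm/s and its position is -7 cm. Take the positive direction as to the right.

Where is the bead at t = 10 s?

On each constant-a segment, Δv = aΔt and Δx = v₀Δt + ½aΔt²; chain segment to segment.
0–4 s: v starts -2 cm/s; Δx = -2·4 + ½·7·4² = 48 cm; v ends 26 cm/s.
4–9 s: v starts 26 cm/s; Δx = 26·5 + ½·4·5² = 180 cm; v ends 46 cm/s.
9–10 s: v starts 46 cm/s; Δx = 46·1 + ½·7·1² = 49.5 cm; v ends 53 cm/s.
x(10) = -7 + Σ Δx = 270.5 cm.

270.5 cm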